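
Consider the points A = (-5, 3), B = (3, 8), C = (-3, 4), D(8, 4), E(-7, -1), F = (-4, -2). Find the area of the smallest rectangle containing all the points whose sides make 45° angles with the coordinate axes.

In coordinates u = x + y, v = x − y the rectangle is axis-aligned; the map (x,y)→(u,v) scales areas by 2.
u-values: -2, 11, 1, 12, -8, -6; range = 12 − (-8) = 20.
v-values: -8, -5, -7, 4, -6, -2; range = 4 − (-8) = 12.
Area = (20 × 12) / 2 = 120.

120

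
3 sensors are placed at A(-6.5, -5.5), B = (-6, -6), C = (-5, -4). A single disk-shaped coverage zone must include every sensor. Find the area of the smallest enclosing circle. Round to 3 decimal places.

3.927

Side lengths²: AB² = 0.5, AC² = 4.5, BC² = 5.
Since BC² = 5 ≥ 4.5 + 0.5 = 5, the angle opposite BC is not acute, so the smallest enclosing circle has BC as diameter.
Centre = midpoint of BC = (-5.5, -5), r² = 5/4 = 1.25.
Area = π·r² = π·1.25 ≈ 3.927.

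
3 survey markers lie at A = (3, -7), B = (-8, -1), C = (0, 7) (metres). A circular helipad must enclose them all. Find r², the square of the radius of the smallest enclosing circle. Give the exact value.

32185/578

Side lengths²: AB² = 157, AC² = 205, BC² = 128.
Since AC² = 205 < 157 + 128 = 285, the triangle is acute, so the smallest enclosing circle is the circumcircle.
Circumcentre = (-19/34, -15/34), r² = 32185/578.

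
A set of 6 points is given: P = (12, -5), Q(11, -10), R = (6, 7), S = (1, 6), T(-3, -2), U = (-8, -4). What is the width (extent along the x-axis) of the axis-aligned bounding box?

20

max x = 12, min x = -8, so width = 20.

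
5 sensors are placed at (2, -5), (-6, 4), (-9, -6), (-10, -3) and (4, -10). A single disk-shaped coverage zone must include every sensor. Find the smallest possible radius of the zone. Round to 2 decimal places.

The minimum enclosing circle of a finite set is fixed by two of the points (as a diameter) or three (as a circumcircle).
The minimum enclosing circle is determined by three boundary points: (-6, 4), (-10, -3), (4, -10).
Their circumcentre is (-25/18, -59/18) with r² = 12025/162.
The farthest remaining point (-9, -6) is at distance² 10585/162 ≤ 12025/162.
r = √(12025/162) ≈ 8.62.

8.62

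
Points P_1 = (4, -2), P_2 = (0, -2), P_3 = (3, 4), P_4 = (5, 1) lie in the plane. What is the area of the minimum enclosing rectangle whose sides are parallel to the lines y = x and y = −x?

31.5

In coordinates u = x + y, v = x − y the rectangle is axis-aligned; the map (x,y)→(u,v) scales areas by 2.
u-values: 2, -2, 7, 6; range = 7 − (-2) = 9.
v-values: 6, 2, -1, 4; range = 6 − (-1) = 7.
Area = (9 × 7) / 2 = 31.5.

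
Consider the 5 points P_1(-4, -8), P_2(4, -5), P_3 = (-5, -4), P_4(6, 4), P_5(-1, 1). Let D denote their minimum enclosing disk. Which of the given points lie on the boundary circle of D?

P_1, P_4

The minimum enclosing circle of a finite set is fixed by two of the points (as a diameter) or three (as a circumcircle).
The farthest pair is P_1–P_4 with squared distance 244. The circle on this segment as diameter has centre (1, -2) and r² = 244/4 = 61.
Check P_2: distance² to centre = 18 ≤ 61, so it lies inside.
All remaining points lie in this disk, and no smaller disk contains both endpoints, so this is the minimum enclosing circle.
The points at distance exactly r from the centre are P_1, P_4 — 2 points.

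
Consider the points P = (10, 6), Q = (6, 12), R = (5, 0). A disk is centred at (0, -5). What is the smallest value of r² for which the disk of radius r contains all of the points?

325

The required radius is the distance from (0, -5) to the farthest point.
Squared distances: 221, 325, 50.
Maximum is 325, attained at Q.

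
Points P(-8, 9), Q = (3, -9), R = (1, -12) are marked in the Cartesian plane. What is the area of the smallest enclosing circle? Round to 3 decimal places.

409.978

Side lengths²: PQ² = 445, PR² = 522, QR² = 13.
Since PR² = 522 ≥ 445 + 13 = 458, the angle opposite PR is not acute, so the smallest enclosing circle has PR as diameter.
Centre = midpoint of PR = (-3.5, -1.5), r² = 522/4 = 130.5.
Area = π·r² = π·130.5 ≈ 409.978.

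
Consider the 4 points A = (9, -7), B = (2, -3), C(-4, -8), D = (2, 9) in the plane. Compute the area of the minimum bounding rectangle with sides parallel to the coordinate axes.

x ranges over [-4, 9], width 13.
y ranges over [-8, 9], height 17.
Area = 13 × 17 = 221.

221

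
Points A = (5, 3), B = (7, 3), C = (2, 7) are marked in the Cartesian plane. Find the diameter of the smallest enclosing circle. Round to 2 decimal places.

6.40

Side lengths²: AB² = 4, AC² = 25, BC² = 41.
Since BC² = 41 ≥ 25 + 4 = 29, the angle opposite BC is not acute, so the smallest enclosing circle has BC as diameter.
Centre = midpoint of BC = (4.5, 5), r² = 41/4 = 10.25.
Diameter = 2r = 2√(10.25) ≈ 6.40.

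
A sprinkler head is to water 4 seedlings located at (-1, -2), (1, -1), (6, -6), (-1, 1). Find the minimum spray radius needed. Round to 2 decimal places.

4.95

A smallest enclosing disk is always determined by at most three of the input points on its boundary.
The farthest pair is (6, -6)–(-1, 1) with squared distance 98. The circle on this segment as diameter has centre (2.5, -2.5) and r² = 98/4 = 24.5.
Check (-1, -2): distance² to centre = 12.5 ≤ 24.5, so it lies inside.
All remaining points lie in this disk, and no smaller disk contains both endpoints, so this is the minimum enclosing circle.
r = √(24.5) ≈ 4.95.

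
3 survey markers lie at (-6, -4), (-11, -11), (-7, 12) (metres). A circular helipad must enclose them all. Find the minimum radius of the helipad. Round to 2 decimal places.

Call the three points A, B, C in the order given.
Side lengths²: AB² = 74, AC² = 257, BC² = 545.
Since BC² = 545 ≥ 257 + 74 = 331, the angle opposite BC is not acute, so the smallest enclosing circle has BC as diameter.
Centre = midpoint of BC = (-9, 0.5), r² = 545/4 = 136.25.
r = √(136.25) ≈ 11.67.

11.67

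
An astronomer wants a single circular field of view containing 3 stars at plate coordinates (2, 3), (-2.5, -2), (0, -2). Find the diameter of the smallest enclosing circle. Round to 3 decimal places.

6.727

Call the three points A, B, C in the order given.
Side lengths²: AB² = 45.25, AC² = 29, BC² = 6.25.
Since AB² = 45.25 ≥ 29 + 6.25 = 35.25, the angle opposite AB is not acute, so the smallest enclosing circle has AB as diameter.
Centre = midpoint of AB = (-0.25, 0.5), r² = 45.25/4 = 11.3125.
Diameter = 2r = 2√(11.3125) ≈ 6.727.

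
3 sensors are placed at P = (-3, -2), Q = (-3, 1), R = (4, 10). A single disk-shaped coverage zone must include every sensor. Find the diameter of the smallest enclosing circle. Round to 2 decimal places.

13.89

Side lengths²: PQ² = 9, PR² = 193, QR² = 130.
Since PR² = 193 ≥ 130 + 9 = 139, the angle opposite PR is not acute, so the smallest enclosing circle has PR as diameter.
Centre = midpoint of PR = (0.5, 4), r² = 193/4 = 48.25.
Diameter = 2r = 2√(48.25) ≈ 13.89.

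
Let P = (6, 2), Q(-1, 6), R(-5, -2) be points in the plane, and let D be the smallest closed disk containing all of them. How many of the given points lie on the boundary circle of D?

Side lengths²: PQ² = 65, PR² = 137, QR² = 80.
Since PR² = 137 < 80 + 65 = 145, the triangle is acute, so the smallest enclosing circle is the circumcircle.
Circumcentre = (7/18, 11/36), r² = 44525/1296.
The points at distance exactly r from the centre are P, Q, R — 3 points.

3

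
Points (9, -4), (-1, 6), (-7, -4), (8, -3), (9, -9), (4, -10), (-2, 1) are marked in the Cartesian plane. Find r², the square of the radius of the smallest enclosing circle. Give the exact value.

62101/722

By Welzl's lemma the MEC is supported by two points (diametrically opposite) or three points (on a circumcircle).
The minimum enclosing circle is determined by three boundary points: (-1, 6), (-7, -4), (9, -9).
Their circumcentre is (83/38, -103/38) with r² = 62101/722.
The farthest remaining point (4, -10) is at distance² 40745/722 ≤ 62101/722.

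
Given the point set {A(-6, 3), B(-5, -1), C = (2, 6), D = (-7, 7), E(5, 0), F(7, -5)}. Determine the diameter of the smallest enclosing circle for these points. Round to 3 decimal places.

A smallest enclosing disk is always determined by at most three of the input points on its boundary.
The farthest pair is D–F with squared distance 340. The circle on this segment as diameter has centre (0, 1) and r² = 340/4 = 85.
Check A: distance² to centre = 40 ≤ 85, so it lies inside.
All remaining points lie in this disk, and no smaller disk contains both endpoints, so this is the minimum enclosing circle.
Diameter = 2r = 2√85 ≈ 18.439.

18.439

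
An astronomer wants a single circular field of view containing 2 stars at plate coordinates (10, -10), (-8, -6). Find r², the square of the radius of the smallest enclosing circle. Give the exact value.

The smallest circle enclosing two points has them as diameter endpoints.
Centre = midpoint = (1, -8); r² = |(10, -10)−(-8, -6)|²/4 = 340/4 = 85.

85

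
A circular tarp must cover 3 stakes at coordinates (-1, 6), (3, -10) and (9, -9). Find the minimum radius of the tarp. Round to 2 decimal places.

Call the three points A, B, C in the order given.
Side lengths²: AB² = 272, AC² = 325, BC² = 37.
Since AC² = 325 ≥ 272 + 37 = 309, the angle opposite AC is not acute, so the smallest enclosing circle has AC as diameter.
Centre = midpoint of AC = (4, -1.5), r² = 325/4 = 81.25.
r = √(81.25) ≈ 9.01.

9.01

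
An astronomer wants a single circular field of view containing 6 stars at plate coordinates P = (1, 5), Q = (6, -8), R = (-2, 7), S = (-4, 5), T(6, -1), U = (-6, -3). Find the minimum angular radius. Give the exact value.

A smallest enclosing disk is always determined by at most three of the input points on its boundary.
The farthest pair is Q–R with squared distance 289. The circle on this segment as diameter has centre (2, -0.5) and r² = 289/4 = 72.25.
Check P: distance² to centre = 31.25 ≤ 72.25, so it lies inside.
All remaining points lie in this disk, and no smaller disk contains both endpoints, so this is the minimum enclosing circle.
r = √(72.25) = 8.5.

8.5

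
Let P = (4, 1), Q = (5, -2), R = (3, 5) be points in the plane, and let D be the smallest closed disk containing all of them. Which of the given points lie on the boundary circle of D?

Q, R

Side lengths²: PQ² = 10, PR² = 17, QR² = 53.
Since QR² = 53 ≥ 17 + 10 = 27, the angle opposite QR is not acute, so the smallest enclosing circle has QR as diameter.
Centre = midpoint of QR = (4, 1.5), r² = 53/4 = 13.25.
The points at distance exactly r from the centre are Q, R — 2 points.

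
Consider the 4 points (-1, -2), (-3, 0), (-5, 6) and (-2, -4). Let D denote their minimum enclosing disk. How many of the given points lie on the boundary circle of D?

2

By Welzl's lemma the MEC is supported by two points (diametrically opposite) or three points (on a circumcircle).
The farthest pair is (-5, 6)–(-2, -4) with squared distance 109. The circle on this segment as diameter has centre (-3.5, 1) and r² = 109/4 = 27.25.
Check (-1, -2): distance² to centre = 15.25 ≤ 27.25, so it lies inside.
All remaining points lie in this disk, and no smaller disk contains both endpoints, so this is the minimum enclosing circle.
The points at distance exactly r from the centre are (-5, 6), (-2, -4) — 2 points.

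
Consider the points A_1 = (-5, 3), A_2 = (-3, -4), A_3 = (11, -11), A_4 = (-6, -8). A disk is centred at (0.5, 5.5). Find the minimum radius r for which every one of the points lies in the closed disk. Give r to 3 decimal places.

The required radius is the distance from (0.5, 5.5) to the farthest point.
Squared distances: 36.5, 102.5, 382.5, 224.5.
Maximum is 382.5, attained at A_3.
r = √(382.5) ≈ 19.558.

19.558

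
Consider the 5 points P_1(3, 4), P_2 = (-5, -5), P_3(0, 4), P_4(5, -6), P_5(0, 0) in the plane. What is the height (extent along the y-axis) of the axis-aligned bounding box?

10

max y = 4, min y = -6, so height = 10.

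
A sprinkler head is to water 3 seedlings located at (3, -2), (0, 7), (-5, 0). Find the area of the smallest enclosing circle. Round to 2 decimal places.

81.66

Call the three points A, B, C in the order given.
Side lengths²: AB² = 90, AC² = 68, BC² = 74.
Since AB² = 90 < 74 + 68 = 142, the triangle is acute, so the smallest enclosing circle is the circumcircle.
Circumcentre = (-3/11, 21/11), r² = 3145/121.
Area = π·r² = π·3145/121 ≈ 81.66.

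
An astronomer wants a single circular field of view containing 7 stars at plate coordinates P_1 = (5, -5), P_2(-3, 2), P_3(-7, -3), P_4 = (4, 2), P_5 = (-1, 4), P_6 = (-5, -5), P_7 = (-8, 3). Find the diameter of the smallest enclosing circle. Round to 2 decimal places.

By Welzl's lemma the MEC is supported by two points (diametrically opposite) or three points (on a circumcircle).
The farthest pair is P_1–P_7 with squared distance 233. The circle on this segment as diameter has centre (-1.5, -1) and r² = 233/4 = 58.25.
Check P_2: distance² to centre = 11.25 ≤ 58.25, so it lies inside.
All remaining points lie in this disk, and no smaller disk contains both endpoints, so this is the minimum enclosing circle.
Diameter = 2r = 2√(58.25) ≈ 15.26.

15.26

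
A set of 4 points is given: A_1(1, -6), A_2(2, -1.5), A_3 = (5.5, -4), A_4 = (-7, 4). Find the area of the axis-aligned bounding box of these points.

x ranges over [-7, 5.5], width 12.5.
y ranges over [-6, 4], height 10.
Area = 12.5 × 10 = 125.

125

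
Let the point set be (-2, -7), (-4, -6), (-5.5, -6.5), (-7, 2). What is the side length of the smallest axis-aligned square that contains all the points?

The bounding box has width 5 and height 9.
An axis-aligned square enclosing the set must have side ≥ max(width, height).
So the minimum side is max(5, 9) = 9.

9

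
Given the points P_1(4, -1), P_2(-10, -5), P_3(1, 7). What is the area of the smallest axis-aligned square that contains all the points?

196

The bounding box has width 14 and height 12.
An axis-aligned square enclosing the set must have side ≥ max(width, height).
So the minimum side is max(14, 12) = 14.
Area = 14² = 196.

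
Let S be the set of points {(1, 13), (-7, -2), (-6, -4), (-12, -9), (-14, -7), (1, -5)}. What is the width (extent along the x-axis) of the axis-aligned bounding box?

15

max x = 1, min x = -14, so width = 15.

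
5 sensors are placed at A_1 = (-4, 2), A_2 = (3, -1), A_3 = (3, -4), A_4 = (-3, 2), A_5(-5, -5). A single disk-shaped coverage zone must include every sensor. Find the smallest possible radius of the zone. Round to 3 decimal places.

By Welzl's lemma the MEC is supported by two points (diametrically opposite) or three points (on a circumcircle).
The minimum enclosing circle is determined by three boundary points: A_1, A_3, A_5.
Their circumcentre is (-29/22, -43/22) with r² = 5525/242.
The farthest remaining point A_2 is at distance² 4733/242 ≤ 5525/242.
r = √(5525/242) ≈ 4.778.

4.778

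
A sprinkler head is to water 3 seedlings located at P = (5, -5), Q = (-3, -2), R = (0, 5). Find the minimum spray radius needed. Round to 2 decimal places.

5.60

Side lengths²: PQ² = 73, PR² = 125, QR² = 58.
Since PR² = 125 < 73 + 58 = 131, the triangle is acute, so the smallest enclosing circle is the circumcircle.
Circumcentre = (59/26, -3/26), r² = 10585/338.
r = √(10585/338) ≈ 5.60.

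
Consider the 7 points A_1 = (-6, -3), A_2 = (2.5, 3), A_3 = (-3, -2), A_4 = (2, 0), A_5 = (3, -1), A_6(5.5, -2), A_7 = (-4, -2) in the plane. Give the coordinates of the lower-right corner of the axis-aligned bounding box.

x-range [-6, 5.5], y-range [-3, 3].
The lower-right corner is (5.5, -3).

(5.5, -3)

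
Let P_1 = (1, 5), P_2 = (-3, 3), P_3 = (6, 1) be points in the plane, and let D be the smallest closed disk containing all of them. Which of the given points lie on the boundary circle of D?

Side lengths²: P_1P_2² = 20, P_1P_3² = 41, P_2P_3² = 85.
Since P_2P_3² = 85 ≥ 41 + 20 = 61, the angle opposite P_2P_3 is not acute, so the smallest enclosing circle has P_2P_3 as diameter.
Centre = midpoint of P_2P_3 = (1.5, 2), r² = 85/4 = 21.25.
The points at distance exactly r from the centre are P_2, P_3 — 2 points.

P_2, P_3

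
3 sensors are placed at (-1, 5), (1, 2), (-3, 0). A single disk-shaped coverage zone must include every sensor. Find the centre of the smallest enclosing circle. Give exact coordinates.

Call the three points A, B, C in the order given.
Side lengths²: AB² = 13, AC² = 29, BC² = 20.
Since AC² = 29 < 20 + 13 = 33, the triangle is acute, so the smallest enclosing circle is the circumcircle.
Circumcentre = (-1.6875, 2.375), r² = 7.36328125.
Centre = (-1.6875, 2.375).

(-1.6875, 2.375)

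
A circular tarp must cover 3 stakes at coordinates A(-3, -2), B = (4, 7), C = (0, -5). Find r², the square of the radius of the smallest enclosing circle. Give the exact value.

Side lengths²: AB² = 130, AC² = 18, BC² = 160.
Since BC² = 160 ≥ 130 + 18 = 148, the angle opposite BC is not acute, so the smallest enclosing circle has BC as diameter.
Centre = midpoint of BC = (2, 1), r² = 160/4 = 40.

40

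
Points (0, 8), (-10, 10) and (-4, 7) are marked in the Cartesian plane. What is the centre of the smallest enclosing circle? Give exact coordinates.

(-5, 9)

Call the three points A, B, C in the order given.
Side lengths²: AB² = 104, AC² = 17, BC² = 45.
Since AB² = 104 ≥ 45 + 17 = 62, the angle opposite AB is not acute, so the smallest enclosing circle has AB as diameter.
Centre = midpoint of AB = (-5, 9), r² = 104/4 = 26.
Centre = (-5, 9).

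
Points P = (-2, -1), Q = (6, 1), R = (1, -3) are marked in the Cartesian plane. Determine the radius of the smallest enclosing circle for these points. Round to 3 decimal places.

4.123

Side lengths²: PQ² = 68, PR² = 13, QR² = 41.
Since PQ² = 68 ≥ 41 + 13 = 54, the angle opposite PQ is not acute, so the smallest enclosing circle has PQ as diameter.
Centre = midpoint of PQ = (2, 0), r² = 68/4 = 17.
r = √17 ≈ 4.123.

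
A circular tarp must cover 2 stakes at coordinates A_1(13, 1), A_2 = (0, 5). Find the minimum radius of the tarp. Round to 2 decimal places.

The smallest circle enclosing two points has them as diameter endpoints.
Centre = midpoint = (6.5, 3); r² = |A_1A_2|²/4 = 185/4 = 46.25.
r = √(46.25) ≈ 6.80.

6.80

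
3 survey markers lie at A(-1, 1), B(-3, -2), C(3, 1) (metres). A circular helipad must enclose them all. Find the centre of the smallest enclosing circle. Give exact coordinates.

(0, -0.5)

Side lengths²: AB² = 13, AC² = 16, BC² = 45.
Since BC² = 45 ≥ 16 + 13 = 29, the angle opposite BC is not acute, so the smallest enclosing circle has BC as diameter.
Centre = midpoint of BC = (0, -0.5), r² = 45/4 = 11.25.
Centre = (0, -0.5).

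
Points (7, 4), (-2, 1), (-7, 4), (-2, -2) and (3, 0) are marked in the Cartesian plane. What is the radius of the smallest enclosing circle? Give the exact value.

The minimum enclosing circle of a finite set is fixed by two of the points (as a diameter) or three (as a circumcircle).
The farthest pair is (7, 4)–(-7, 4) with squared distance 196. The circle on this segment as diameter has centre (0, 4) and r² = 196/4 = 49.
Check (-2, 1): distance² to centre = 13 ≤ 49, so it lies inside.
All remaining points lie in this disk, and no smaller disk contains both endpoints, so this is the minimum enclosing circle.
r = √49 = 7.

7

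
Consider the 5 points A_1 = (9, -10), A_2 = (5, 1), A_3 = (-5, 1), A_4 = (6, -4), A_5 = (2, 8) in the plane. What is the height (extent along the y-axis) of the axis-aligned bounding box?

18

max y = 8, min y = -10, so height = 18.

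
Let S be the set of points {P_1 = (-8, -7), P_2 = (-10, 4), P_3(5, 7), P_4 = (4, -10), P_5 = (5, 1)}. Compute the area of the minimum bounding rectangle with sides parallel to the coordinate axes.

255

x ranges over [-10, 5], width 15.
y ranges over [-10, 7], height 17.
Area = 15 × 17 = 255.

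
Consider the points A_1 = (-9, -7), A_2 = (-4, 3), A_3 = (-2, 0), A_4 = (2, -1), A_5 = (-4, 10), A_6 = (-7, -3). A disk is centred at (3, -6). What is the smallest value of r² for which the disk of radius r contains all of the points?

305

The required radius is the distance from (3, -6) to the farthest point.
Squared distances: 145, 130, 61, 26, 305, 109.
Maximum is 305, attained at A_5.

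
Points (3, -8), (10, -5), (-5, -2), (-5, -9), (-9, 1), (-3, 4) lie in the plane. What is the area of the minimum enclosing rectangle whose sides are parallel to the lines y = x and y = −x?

In coordinates u = x + y, v = x − y the rectangle is axis-aligned; the map (x,y)→(u,v) scales areas by 2.
u-values: -5, 5, -7, -14, -8, 1; range = 5 − (-14) = 19.
v-values: 11, 15, -3, 4, -10, -7; range = 15 − (-10) = 25.
Area = (19 × 25) / 2 = 237.5.

237.5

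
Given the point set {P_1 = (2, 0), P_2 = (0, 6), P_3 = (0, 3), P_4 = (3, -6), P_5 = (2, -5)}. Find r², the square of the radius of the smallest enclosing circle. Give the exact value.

38.25

By Welzl's lemma the MEC is supported by two points (diametrically opposite) or three points (on a circumcircle).
The farthest pair is P_2–P_4 with squared distance 153. The circle on this segment as diameter has centre (1.5, 0) and r² = 153/4 = 38.25.
Check P_1: distance² to centre = 0.25 ≤ 38.25, so it lies inside.
All remaining points lie in this disk, and no smaller disk contains both endpoints, so this is the minimum enclosing circle.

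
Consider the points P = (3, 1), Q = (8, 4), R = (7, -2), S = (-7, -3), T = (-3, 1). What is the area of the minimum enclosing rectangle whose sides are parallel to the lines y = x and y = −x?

In coordinates u = x + y, v = x − y the rectangle is axis-aligned; the map (x,y)→(u,v) scales areas by 2.
u-values: 4, 12, 5, -10, -2; range = 12 − (-10) = 22.
v-values: 2, 4, 9, -4, -4; range = 9 − (-4) = 13.
Area = (22 × 13) / 2 = 143.

143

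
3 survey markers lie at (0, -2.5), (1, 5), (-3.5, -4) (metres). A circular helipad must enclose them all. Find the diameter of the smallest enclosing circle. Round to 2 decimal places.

Call the three points A, B, C in the order given.
Side lengths²: AB² = 57.25, AC² = 14.5, BC² = 101.25.
Since BC² = 101.25 ≥ 57.25 + 14.5 = 71.75, the angle opposite BC is not acute, so the smallest enclosing circle has BC as diameter.
Centre = midpoint of BC = (-1.25, 0.5), r² = 101.25/4 = 25.3125.
Diameter = 2r = 2√(25.3125) ≈ 10.06.

10.06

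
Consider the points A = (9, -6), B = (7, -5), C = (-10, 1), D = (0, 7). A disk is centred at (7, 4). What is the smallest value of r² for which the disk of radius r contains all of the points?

298

The required radius is the distance from (7, 4) to the farthest point.
Squared distances: 104, 81, 298, 58.
Maximum is 298, attained at C.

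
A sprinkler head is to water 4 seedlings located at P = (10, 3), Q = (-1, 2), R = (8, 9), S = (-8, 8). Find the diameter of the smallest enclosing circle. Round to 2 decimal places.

18.68

By Welzl's lemma the MEC is supported by two points (diametrically opposite) or three points (on a circumcircle).
The farthest pair is P–S with squared distance 349. The circle on this segment as diameter has centre (1, 5.5) and r² = 349/4 = 87.25.
Check Q: distance² to centre = 16.25 ≤ 87.25, so it lies inside.
All remaining points lie in this disk, and no smaller disk contains both endpoints, so this is the minimum enclosing circle.
Diameter = 2r = 2√(87.25) ≈ 18.68.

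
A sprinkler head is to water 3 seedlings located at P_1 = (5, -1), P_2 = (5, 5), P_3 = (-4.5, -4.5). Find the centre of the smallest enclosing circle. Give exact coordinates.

(0.25, 0.25)

Side lengths²: P_1P_2² = 36, P_1P_3² = 102.5, P_2P_3² = 180.5.
Since P_2P_3² = 180.5 ≥ 102.5 + 36 = 138.5, the angle opposite P_2P_3 is not acute, so the smallest enclosing circle has P_2P_3 as diameter.
Centre = midpoint of P_2P_3 = (0.25, 0.25), r² = 180.5/4 = 45.125.
Centre = (0.25, 0.25).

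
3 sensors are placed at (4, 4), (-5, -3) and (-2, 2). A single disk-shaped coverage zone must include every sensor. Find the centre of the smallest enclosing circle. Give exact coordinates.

Call the three points A, B, C in the order given.
Side lengths²: AB² = 130, AC² = 40, BC² = 34.
Since AB² = 130 ≥ 40 + 34 = 74, the angle opposite AB is not acute, so the smallest enclosing circle has AB as diameter.
Centre = midpoint of AB = (-0.5, 0.5), r² = 130/4 = 32.5.
Centre = (-0.5, 0.5).

(-0.5, 0.5)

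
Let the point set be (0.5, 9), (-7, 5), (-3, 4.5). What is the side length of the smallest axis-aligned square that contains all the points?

The bounding box has width 7.5 and height 4.5.
An axis-aligned square enclosing the set must have side ≥ max(width, height).
So the minimum side is max(7.5, 4.5) = 7.5.

7.5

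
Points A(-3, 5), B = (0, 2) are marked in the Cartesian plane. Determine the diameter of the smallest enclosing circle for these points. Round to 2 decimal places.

4.24

The smallest circle enclosing two points has them as diameter endpoints.
Centre = midpoint = (-1.5, 3.5); r² = |AB|²/4 = 18/4 = 4.5.
Diameter = 2r = 2√(4.5) ≈ 4.24.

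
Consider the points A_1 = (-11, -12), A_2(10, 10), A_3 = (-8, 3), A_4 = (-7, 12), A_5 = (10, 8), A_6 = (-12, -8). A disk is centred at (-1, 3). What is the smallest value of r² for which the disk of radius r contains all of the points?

The required radius is the distance from (-1, 3) to the farthest point.
Squared distances: 325, 170, 49, 117, 146, 242.
Maximum is 325, attained at A_1.

325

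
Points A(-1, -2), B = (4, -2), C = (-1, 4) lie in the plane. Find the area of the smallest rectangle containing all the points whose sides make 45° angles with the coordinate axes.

In coordinates u = x + y, v = x − y the rectangle is axis-aligned; the map (x,y)→(u,v) scales areas by 2.
u-values: -3, 2, 3; range = 3 − (-3) = 6.
v-values: 1, 6, -5; range = 6 − (-5) = 11.
Area = (6 × 11) / 2 = 33.

33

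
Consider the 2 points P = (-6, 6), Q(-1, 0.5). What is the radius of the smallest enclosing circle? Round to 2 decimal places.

The smallest circle enclosing two points has them as diameter endpoints.
Centre = midpoint = (-3.5, 3.25); r² = |PQ|²/4 = 55.25/4 = 13.8125.
r = √(13.8125) ≈ 3.72.

3.72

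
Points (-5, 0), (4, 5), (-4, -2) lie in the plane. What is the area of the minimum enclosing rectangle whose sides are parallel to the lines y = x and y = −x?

30

In coordinates u = x + y, v = x − y the rectangle is axis-aligned; the map (x,y)→(u,v) scales areas by 2.
u-values: -5, 9, -6; range = 9 − (-6) = 15.
v-values: -5, -1, -2; range = -1 − (-5) = 4.
Area = (15 × 4) / 2 = 30.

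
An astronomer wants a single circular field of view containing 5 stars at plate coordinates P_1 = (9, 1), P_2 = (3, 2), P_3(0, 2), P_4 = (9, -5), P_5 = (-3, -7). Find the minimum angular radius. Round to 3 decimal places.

7.211

The minimum enclosing circle of a finite set is fixed by two of the points (as a diameter) or three (as a circumcircle).
The farthest pair is P_1–P_5 with squared distance 208. The circle on this segment as diameter has centre (3, -3) and r² = 208/4 = 52.
Check P_2: distance² to centre = 25 ≤ 52, so it lies inside.
All remaining points lie in this disk, and no smaller disk contains both endpoints, so this is the minimum enclosing circle.
r = √52 ≈ 7.211.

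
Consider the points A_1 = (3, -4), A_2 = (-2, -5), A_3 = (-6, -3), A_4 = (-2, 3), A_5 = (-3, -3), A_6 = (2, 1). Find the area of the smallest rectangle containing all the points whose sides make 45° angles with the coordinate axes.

72

In coordinates u = x + y, v = x − y the rectangle is axis-aligned; the map (x,y)→(u,v) scales areas by 2.
u-values: -1, -7, -9, 1, -6, 3; range = 3 − (-9) = 12.
v-values: 7, 3, -3, -5, 0, 1; range = 7 − (-5) = 12.
Area = (12 × 12) / 2 = 72.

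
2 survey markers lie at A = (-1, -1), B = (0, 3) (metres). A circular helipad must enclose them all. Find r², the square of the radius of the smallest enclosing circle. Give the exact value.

4.25

The smallest circle enclosing two points has them as diameter endpoints.
Centre = midpoint = (-0.5, 1); r² = |AB|²/4 = 17/4 = 4.25.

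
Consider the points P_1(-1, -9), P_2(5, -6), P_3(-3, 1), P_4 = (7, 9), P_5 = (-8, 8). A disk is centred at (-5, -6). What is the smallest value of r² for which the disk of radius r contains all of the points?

The required radius is the distance from (-5, -6) to the farthest point.
Squared distances: 25, 100, 53, 369, 205.
Maximum is 369, attained at P_4.

369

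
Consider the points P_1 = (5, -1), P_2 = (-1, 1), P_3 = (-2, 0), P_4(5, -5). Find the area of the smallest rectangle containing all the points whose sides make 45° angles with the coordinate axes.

36

In coordinates u = x + y, v = x − y the rectangle is axis-aligned; the map (x,y)→(u,v) scales areas by 2.
u-values: 4, 0, -2, 0; range = 4 − (-2) = 6.
v-values: 6, -2, -2, 10; range = 10 − (-2) = 12.
Area = (6 × 12) / 2 = 36.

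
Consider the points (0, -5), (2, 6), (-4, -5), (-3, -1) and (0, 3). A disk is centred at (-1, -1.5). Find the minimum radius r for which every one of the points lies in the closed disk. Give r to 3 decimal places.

8.078

The required radius is the distance from (-1, -1.5) to the farthest point.
Squared distances: 13.25, 65.25, 21.25, 4.25, 21.25.
Maximum is 65.25, attained at (2, 6).
r = √(65.25) ≈ 8.078.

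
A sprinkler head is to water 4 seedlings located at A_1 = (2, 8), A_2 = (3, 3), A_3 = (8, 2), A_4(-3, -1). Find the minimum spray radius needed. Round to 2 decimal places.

By Welzl's lemma the MEC is supported by two points (diametrically opposite) or three points (on a circumcircle).
The minimum enclosing circle is determined by three boundary points: A_1, A_3, A_4.
Their circumcentre is (29/14, 29/14) with r² = 3445/98.
The farthest remaining point A_2 is at distance² 169/98 ≤ 3445/98.
r = √(3445/98) ≈ 5.93.

5.93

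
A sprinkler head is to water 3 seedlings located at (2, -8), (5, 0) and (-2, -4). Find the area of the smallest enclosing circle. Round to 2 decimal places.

Call the three points A, B, C in the order given.
Side lengths²: AB² = 73, AC² = 32, BC² = 65.
Since AB² = 73 < 65 + 32 = 97, the triangle is acute, so the smallest enclosing circle is the circumcircle.
Circumcentre = (53/22, -79/22), r² = 4745/242.
Area = π·r² = π·4745/242 ≈ 61.60.

61.60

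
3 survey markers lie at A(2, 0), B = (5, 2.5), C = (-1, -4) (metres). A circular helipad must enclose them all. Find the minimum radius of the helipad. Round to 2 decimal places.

4.42

Side lengths²: AB² = 15.25, AC² = 25, BC² = 78.25.
Since BC² = 78.25 ≥ 25 + 15.25 = 40.25, the angle opposite BC is not acute, so the smallest enclosing circle has BC as diameter.
Centre = midpoint of BC = (2, -0.75), r² = 78.25/4 = 19.5625.
r = √(19.5625) ≈ 4.42.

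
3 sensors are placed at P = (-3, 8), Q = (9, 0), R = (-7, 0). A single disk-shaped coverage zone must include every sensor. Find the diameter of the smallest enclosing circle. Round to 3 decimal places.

16.125

Side lengths²: PQ² = 208, PR² = 80, QR² = 256.
Since QR² = 256 < 208 + 80 = 288, the triangle is acute, so the smallest enclosing circle is the circumcircle.
Circumcentre = (1, 1), r² = 65.
Diameter = 2r = 2√65 ≈ 16.125.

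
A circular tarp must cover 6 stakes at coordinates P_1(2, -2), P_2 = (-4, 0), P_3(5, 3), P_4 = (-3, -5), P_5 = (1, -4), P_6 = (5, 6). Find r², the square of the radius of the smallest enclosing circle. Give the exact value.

The minimum enclosing circle of a finite set is fixed by two of the points (as a diameter) or three (as a circumcircle).
The farthest pair is P_4–P_6 with squared distance 185. The circle on this segment as diameter has centre (1, 0.5) and r² = 185/4 = 46.25.
Check P_1: distance² to centre = 7.25 ≤ 46.25, so it lies inside.
All remaining points lie in this disk, and no smaller disk contains both endpoints, so this is the minimum enclosing circle.

46.25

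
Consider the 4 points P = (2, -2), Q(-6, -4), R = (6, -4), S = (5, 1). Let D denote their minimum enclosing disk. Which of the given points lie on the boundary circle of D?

The minimum enclosing circle is determined by three boundary points: Q, R, S.
Their circumcentre is (0, -2.6) with r² = 37.96.
The farthest remaining point P is at distance² 4.36 ≤ 37.96.
The points at distance exactly r from the centre are Q, R, S — 3 points.

Q, R, S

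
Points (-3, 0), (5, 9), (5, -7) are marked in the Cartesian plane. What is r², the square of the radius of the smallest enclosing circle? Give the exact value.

64.00390625

Call the three points A, B, C in the order given.
Side lengths²: AB² = 145, AC² = 113, BC² = 256.
Since BC² = 256 < 145 + 113 = 258, the triangle is acute, so the smallest enclosing circle is the circumcircle.
Circumcentre = (4.9375, 1), r² = 64.00390625.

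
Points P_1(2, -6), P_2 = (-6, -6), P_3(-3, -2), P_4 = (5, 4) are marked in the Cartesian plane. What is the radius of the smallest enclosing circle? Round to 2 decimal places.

The farthest pair is P_2–P_4 with squared distance 221. The circle on this segment as diameter has centre (-0.5, -1) and r² = 221/4 = 55.25.
Check P_1: distance² to centre = 31.25 ≤ 55.25, so it lies inside.
All remaining points lie in this disk, and no smaller disk contains both endpoints, so this is the minimum enclosing circle.
r = √(55.25) ≈ 7.43.

7.43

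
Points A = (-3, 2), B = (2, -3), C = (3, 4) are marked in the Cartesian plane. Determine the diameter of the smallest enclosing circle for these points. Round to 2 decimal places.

7.91

Side lengths²: AB² = 50, AC² = 40, BC² = 50.
Since BC² = 50 < 50 + 40 = 90, the triangle is acute, so the smallest enclosing circle is the circumcircle.
Circumcentre = (0.75, 0.75), r² = 15.625.
Diameter = 2r = 2√(15.625) ≈ 7.91.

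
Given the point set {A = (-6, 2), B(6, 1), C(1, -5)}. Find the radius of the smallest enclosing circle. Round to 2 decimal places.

6.05

Side lengths²: AB² = 145, AC² = 98, BC² = 61.
Since AB² = 145 < 98 + 61 = 159, the triangle is acute, so the smallest enclosing circle is the circumcircle.
Circumcentre = (-1/22, 21/22), r² = 8845/242.
r = √(8845/242) ≈ 6.05.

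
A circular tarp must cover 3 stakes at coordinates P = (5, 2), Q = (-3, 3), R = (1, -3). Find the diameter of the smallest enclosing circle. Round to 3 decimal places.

Side lengths²: PQ² = 65, PR² = 41, QR² = 52.
Since PQ² = 65 < 52 + 41 = 93, the triangle is acute, so the smallest enclosing circle is the circumcircle.
Circumcentre = (37/44, 27/22), r² = 34645/1936.
Diameter = 2r = 2√(34645/1936) ≈ 8.461.

8.461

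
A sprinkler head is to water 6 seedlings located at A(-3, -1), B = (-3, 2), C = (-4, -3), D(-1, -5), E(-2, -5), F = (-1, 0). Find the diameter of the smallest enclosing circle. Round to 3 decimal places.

By Welzl's lemma the MEC is supported by two points (diametrically opposite) or three points (on a circumcircle).
The farthest pair is B–D with squared distance 53. The circle on this segment as diameter has centre (-2, -1.5) and r² = 53/4 = 13.25.
Check A: distance² to centre = 1.25 ≤ 13.25, so it lies inside.
All remaining points lie in this disk, and no smaller disk contains both endpoints, so this is the minimum enclosing circle.
Diameter = 2r = 2√(13.25) ≈ 7.280.

7.280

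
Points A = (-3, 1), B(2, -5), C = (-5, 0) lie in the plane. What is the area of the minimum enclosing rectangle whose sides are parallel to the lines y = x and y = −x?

18

In coordinates u = x + y, v = x − y the rectangle is axis-aligned; the map (x,y)→(u,v) scales areas by 2.
u-values: -2, -3, -5; range = -2 − (-5) = 3.
v-values: -4, 7, -5; range = 7 − (-5) = 12.
Area = (3 × 12) / 2 = 18.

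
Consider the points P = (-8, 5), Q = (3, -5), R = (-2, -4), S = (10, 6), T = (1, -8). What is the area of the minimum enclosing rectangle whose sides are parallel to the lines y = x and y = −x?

In coordinates u = x + y, v = x − y the rectangle is axis-aligned; the map (x,y)→(u,v) scales areas by 2.
u-values: -3, -2, -6, 16, -7; range = 16 − (-7) = 23.
v-values: -13, 8, 2, 4, 9; range = 9 − (-13) = 22.
Area = (23 × 22) / 2 = 253.

253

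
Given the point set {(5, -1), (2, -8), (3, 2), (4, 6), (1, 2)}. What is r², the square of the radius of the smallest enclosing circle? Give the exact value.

The minimum enclosing circle of a finite set is fixed by two of the points (as a diameter) or three (as a circumcircle).
The farthest pair is (2, -8)–(4, 6) with squared distance 200. The circle on this segment as diameter has centre (3, -1) and r² = 200/4 = 50.
Check (5, -1): distance² to centre = 4 ≤ 50, so it lies inside.
All remaining points lie in this disk, and no smaller disk contains both endpoints, so this is the minimum enclosing circle.

50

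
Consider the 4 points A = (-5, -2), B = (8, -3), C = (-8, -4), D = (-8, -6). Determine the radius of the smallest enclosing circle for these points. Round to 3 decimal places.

A smallest enclosing disk is always determined by at most three of the input points on its boundary.
The farthest pair is B–D with squared distance 265. The circle on this segment as diameter has centre (0, -4.5) and r² = 265/4 = 66.25.
Check A: distance² to centre = 31.25 ≤ 66.25, so it lies inside.
All remaining points lie in this disk, and no smaller disk contains both endpoints, so this is the minimum enclosing circle.
r = √(66.25) ≈ 8.139.

8.139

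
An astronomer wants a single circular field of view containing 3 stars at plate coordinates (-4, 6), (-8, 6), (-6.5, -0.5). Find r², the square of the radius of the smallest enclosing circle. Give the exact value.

8633/676

Call the three points A, B, C in the order given.
Side lengths²: AB² = 16, AC² = 48.5, BC² = 44.5.
Since AC² = 48.5 < 44.5 + 16 = 60.5, the triangle is acute, so the smallest enclosing circle is the circumcircle.
Circumcentre = (-6, 79/26), r² = 8633/676.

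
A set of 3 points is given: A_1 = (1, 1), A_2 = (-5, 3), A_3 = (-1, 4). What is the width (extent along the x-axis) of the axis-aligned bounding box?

6

max x = 1, min x = -5, so width = 6.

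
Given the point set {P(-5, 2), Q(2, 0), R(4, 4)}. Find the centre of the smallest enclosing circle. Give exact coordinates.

Side lengths²: PQ² = 53, PR² = 85, QR² = 20.
Since PR² = 85 ≥ 53 + 20 = 73, the angle opposite PR is not acute, so the smallest enclosing circle has PR as diameter.
Centre = midpoint of PR = (-0.5, 3), r² = 85/4 = 21.25.
Centre = (-0.5, 3).

(-0.5, 3)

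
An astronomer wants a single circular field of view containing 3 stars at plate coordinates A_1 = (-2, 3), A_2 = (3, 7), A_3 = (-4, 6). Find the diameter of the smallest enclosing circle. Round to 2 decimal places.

Side lengths²: A_1A_2² = 41, A_1A_3² = 13, A_2A_3² = 50.
Since A_2A_3² = 50 < 41 + 13 = 54, the triangle is acute, so the smallest enclosing circle is the circumcircle.
Circumcentre = (-21/46, 285/46), r² = 13325/1058.
Diameter = 2r = 2√(13325/1058) ≈ 7.10.

7.10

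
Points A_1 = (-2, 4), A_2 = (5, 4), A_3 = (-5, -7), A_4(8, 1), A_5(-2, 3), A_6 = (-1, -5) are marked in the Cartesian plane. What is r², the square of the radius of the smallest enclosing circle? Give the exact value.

51493/882

The minimum enclosing circle is determined by three boundary points: A_2, A_3, A_4.
Their circumcentre is (55/42, -113/42) with r² = 51493/882.
The farthest remaining point A_1 is at distance² 49141/882 ≤ 51493/882.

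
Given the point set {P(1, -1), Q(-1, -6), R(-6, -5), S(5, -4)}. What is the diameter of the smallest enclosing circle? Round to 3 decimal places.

The farthest pair is R–S with squared distance 122. The circle on this segment as diameter has centre (-0.5, -4.5) and r² = 122/4 = 30.5.
Check P: distance² to centre = 14.5 ≤ 30.5, so it lies inside.
All remaining points lie in this disk, and no smaller disk contains both endpoints, so this is the minimum enclosing circle.
Diameter = 2r = 2√(30.5) ≈ 11.045.

11.045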